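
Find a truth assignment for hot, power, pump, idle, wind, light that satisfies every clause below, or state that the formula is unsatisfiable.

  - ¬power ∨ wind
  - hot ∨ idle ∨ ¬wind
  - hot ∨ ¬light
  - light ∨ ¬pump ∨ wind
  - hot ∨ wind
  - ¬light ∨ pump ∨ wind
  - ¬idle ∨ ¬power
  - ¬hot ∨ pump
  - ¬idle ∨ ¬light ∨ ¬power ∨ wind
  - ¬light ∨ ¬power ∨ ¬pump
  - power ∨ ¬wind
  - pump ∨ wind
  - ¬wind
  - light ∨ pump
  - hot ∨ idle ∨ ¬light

hot = True, power = False, pump = True, idle = True, wind = False, light = True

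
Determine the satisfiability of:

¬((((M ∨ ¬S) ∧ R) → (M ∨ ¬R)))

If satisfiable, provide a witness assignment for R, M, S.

R=T, M=F, S=F

  ¬((((M ∨ ¬S) ∧ R) → (M ∨ ¬R))) = True
    ((M ∨ ¬S) ∧ R) → (M ∨ ¬R) = False
      (M ∨ ¬S) ∧ R = True
        M ∨ ¬S = True
          ¬S = True
      M ∨ ¬R = False
        ¬R = False
The formula evaluates to True.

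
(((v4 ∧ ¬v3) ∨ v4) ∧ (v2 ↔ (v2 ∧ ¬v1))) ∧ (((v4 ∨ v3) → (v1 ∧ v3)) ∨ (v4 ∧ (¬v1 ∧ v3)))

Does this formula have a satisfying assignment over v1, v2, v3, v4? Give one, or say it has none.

v1=F, v2=T, v3=T, v4=T

  ((v4 ∧ ¬v3) ∨ v4) ∧ (v2 ↔ (v2 ∧ ¬v1)) = True
    (v4 ∧ ¬v3) ∨ v4 = True
      v4 ∧ ¬v3 = False
        ¬v3 = False
    v2 ↔ (v2 ∧ ¬v1) = True
      v2 ∧ ¬v1 = True
        ¬v1 = True
  ((v4 ∨ v3) → (v1 ∧ v3)) ∨ (v4 ∧ (¬v1 ∧ v3)) = True
    (v4 ∨ v3) → (v1 ∧ v3) = False
      v4 ∨ v3 = True
      v1 ∧ v3 = False
    v4 ∧ (¬v1 ∧ v3) = True
      ¬v1 ∧ v3 = True
        ¬v1 = True
Both conjuncts True, so the formula holds.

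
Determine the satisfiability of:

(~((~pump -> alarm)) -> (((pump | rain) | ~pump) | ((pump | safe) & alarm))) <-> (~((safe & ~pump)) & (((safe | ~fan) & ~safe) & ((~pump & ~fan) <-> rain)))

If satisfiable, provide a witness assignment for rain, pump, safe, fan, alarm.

rain=F, pump=T, safe=F, fan=F, alarm=T

  (~((~pump -> alarm)) -> (((pump | rain) | ~pump) | ((pump | safe) & alarm))) <-> (~((safe & ~pump)) & (((safe | ~fan) & ~safe) & ((~pump & ~fan) <-> rain))) = True
    ~((~pump -> alarm)) -> (((pump | rain) | ~pump) | ((pump | safe) & alarm)) = True
      ~((~pump -> alarm)) = False
        ~pump -> alarm = True
          ~pump = False
      ((pump | rain) | ~pump) | ((pump | safe) & alarm) = True
        (pump | rain) | ~pump = True
          pump | rain = True
          ~pump = False
        (pump | safe) & alarm = True
          pump | safe = True
    ~((safe & ~pump)) & (((safe | ~fan) & ~safe) & ((~pump & ~fan) <-> rain)) = True
      ~((safe & ~pump)) = True
        safe & ~pump = False
          ~pump = False
      ((safe | ~fan) & ~safe) & ((~pump & ~fan) <-> rain) = True
        (safe | ~fan) & ~safe = True
          safe | ~fan = True
            ~fan = True
          ~safe = True
        (~pump & ~fan) <-> rain = True
          ~pump & ~fan = False
            ~pump = False
            ~fan = True
The formula evaluates to True.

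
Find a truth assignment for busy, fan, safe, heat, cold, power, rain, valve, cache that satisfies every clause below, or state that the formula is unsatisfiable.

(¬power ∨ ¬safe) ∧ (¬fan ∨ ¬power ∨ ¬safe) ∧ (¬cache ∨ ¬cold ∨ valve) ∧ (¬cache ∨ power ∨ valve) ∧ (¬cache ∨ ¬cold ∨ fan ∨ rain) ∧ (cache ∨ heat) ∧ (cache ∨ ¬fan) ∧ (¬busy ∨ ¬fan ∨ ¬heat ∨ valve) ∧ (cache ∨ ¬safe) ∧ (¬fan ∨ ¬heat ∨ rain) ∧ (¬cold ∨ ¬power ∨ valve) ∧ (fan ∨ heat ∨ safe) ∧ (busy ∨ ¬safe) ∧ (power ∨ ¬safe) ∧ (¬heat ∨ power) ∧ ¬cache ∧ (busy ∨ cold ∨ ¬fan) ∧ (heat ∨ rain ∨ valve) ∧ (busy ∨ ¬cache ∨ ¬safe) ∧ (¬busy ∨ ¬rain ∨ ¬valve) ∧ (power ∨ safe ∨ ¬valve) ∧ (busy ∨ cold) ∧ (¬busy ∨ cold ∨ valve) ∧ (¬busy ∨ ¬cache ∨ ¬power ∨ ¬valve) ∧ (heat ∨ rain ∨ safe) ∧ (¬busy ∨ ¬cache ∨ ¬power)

Unit clause (¬cache) forces cache = False.
In (cache ∨ heat) only heat is left, so heat = True.
In (cache ∨ ¬fan) only ¬fan is left, so fan = False.
In (cache ∨ ¬safe) only ¬safe is left, so safe = False.
In (¬heat ∨ power) only power is left, so power = True.
Set busy = True.
Set cold = False.
  then (¬busy ∨ cold ∨ valve) forces valve = True.
  then (¬busy ∨ ¬rain ∨ ¬valve) forces rain = False.
All clauses satisfied.

busy: True, fan: False, safe: False, heat: True, cold: False, power: True, rain: False, valve: True, cache: False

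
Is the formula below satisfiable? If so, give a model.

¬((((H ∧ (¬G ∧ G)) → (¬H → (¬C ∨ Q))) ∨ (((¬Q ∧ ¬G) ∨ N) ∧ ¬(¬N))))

Unsatisfiable — no assignment works.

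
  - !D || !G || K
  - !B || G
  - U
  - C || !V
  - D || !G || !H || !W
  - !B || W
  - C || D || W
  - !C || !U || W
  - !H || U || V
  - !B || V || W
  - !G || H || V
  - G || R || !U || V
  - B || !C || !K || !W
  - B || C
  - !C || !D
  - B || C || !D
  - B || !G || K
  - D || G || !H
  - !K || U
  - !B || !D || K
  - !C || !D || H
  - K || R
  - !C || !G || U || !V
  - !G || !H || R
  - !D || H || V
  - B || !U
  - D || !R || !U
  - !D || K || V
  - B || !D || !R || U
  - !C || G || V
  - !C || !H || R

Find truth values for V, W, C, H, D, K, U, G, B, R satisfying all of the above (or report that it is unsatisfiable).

V: False, W: True, C: False, H: True, D: True, K: True, U: True, G: True, B: True, R: True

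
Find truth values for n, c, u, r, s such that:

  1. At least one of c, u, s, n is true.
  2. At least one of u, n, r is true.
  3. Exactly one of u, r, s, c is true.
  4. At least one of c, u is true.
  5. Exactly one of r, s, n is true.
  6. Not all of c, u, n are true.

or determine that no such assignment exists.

n = True, c = False, u = True, r = False, s = False

  (1) {c, u, s, n}: 2 true — at least one ✓
  (2) {u, n, r}: 2 true — at least one ✓
  (3) {u, r, s, c}: 1 true — exactly one ✓
  (4) {c, u}: 1 true — at least one ✓
  (5) {r, s, n}: 1 true — exactly one ✓
  (6) {c, u, n}: 2/3 true — not all ✓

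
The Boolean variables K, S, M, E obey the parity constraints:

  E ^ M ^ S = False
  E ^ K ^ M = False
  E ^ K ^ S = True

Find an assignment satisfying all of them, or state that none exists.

K=F, S=F, M=T, E=T

E ^ M ^ S = T ^ T ^ F = False ✓
E ^ K ^ M = T ^ F ^ T = False ✓
E ^ K ^ S = T ^ F ^ F = True ✓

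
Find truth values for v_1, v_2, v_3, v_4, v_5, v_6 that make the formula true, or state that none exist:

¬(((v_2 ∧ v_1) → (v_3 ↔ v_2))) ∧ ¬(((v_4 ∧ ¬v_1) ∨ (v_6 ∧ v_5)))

v_1: True; v_2: True; v_3: False; v_4: True; v_5: False; v_6: False

  ¬(((v_2 ∧ v_1) → (v_3 ↔ v_2))) = True
    (v_2 ∧ v_1) → (v_3 ↔ v_2) = False
      v_2 ∧ v_1 = True
      v_3 ↔ v_2 = False
  ¬(((v_4 ∧ ¬v_1) ∨ (v_6 ∧ v_5))) = True
    (v_4 ∧ ¬v_1) ∨ (v_6 ∧ v_5) = False
      v_4 ∧ ¬v_1 = False
        ¬v_1 = False
      v_6 ∧ v_5 = False
Both conjuncts True, so the formula holds.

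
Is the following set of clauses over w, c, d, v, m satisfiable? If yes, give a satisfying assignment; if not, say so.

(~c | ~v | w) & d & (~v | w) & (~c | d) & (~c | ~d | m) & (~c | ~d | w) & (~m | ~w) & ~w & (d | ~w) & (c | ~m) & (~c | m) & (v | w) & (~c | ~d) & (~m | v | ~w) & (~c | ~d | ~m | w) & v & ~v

UNSATISFIABLE

Case v = True:
  Clause (~v) is falsified — contradiction.
Case v = False:
  Clause (v) is falsified — contradiction.
Both cases fail, so the formula is unsatisfiable.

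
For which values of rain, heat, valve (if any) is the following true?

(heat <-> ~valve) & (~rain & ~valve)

rain: False, heat: True, valve: False

  heat <-> ~valve = True
    ~valve = True
  ~rain & ~valve = True
    ~rain = True
    ~valve = True
Both conjuncts True, so the formula holds.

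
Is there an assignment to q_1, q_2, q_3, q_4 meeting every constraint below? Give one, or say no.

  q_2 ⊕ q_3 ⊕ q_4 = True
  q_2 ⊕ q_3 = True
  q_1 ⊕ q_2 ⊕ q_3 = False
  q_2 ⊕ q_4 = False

q_1=T, q_2=F, q_3=T, q_4=F

q_2 ⊕ q_3 ⊕ q_4 = F ⊕ T ⊕ F = True ✓
q_2 ⊕ q_3 = F ⊕ T = True ✓
q_1 ⊕ q_2 ⊕ q_3 = T ⊕ F ⊕ T = False ✓
q_2 ⊕ q_4 = F ⊕ F = False ✓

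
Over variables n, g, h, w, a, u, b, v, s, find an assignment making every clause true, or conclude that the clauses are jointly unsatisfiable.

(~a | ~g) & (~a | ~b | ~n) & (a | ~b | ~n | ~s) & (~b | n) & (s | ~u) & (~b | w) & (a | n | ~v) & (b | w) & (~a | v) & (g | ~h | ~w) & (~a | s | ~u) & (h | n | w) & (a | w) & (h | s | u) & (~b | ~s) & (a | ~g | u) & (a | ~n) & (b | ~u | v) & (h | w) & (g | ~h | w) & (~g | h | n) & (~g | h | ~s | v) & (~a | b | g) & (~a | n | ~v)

n = False, g = False, h = False, w = True, a = False, u = False, b = False, v = False, s = True

Try n = True:
  (a | ~n) forces a = True.
  (~a | ~g) forces g = False.
  (~a | ~b | ~n) forces b = False.
  clause (~a | b | g) is falsified — backtrack.
So n = False.
  then (~b | n) forces b = False.
  then (b | w) forces w = True.
Set g = False.
  then (g | ~h | ~w) forces h = False.
  then (~a | b | g) forces a = False.
  then (a | n | ~v) forces v = False.
  then (b | ~u | v) forces u = False.
  then (h | s | u) forces s = True.
All clauses satisfied.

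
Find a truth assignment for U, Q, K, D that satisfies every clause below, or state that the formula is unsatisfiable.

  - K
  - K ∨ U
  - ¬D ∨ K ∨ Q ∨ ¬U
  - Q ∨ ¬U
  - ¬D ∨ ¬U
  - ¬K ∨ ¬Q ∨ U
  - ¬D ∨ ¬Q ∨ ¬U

U = True; Q = True; K = True; D = False

Unit clause (K) forces K = True.
Set U = True.
  then (Q ∨ ¬U) forces Q = True.
  then (¬D ∨ ¬U) forces D = False.
Check each clause:
  (K): K holds.
  (K ∨ U): K holds.
  (¬D ∨ K ∨ Q ∨ ¬U): ¬D holds.
  (Q ∨ ¬U): Q holds.
  (¬D ∨ ¬U): ¬D holds.
  (¬K ∨ ¬Q ∨ U): U holds.
  (¬D ∨ ¬Q ∨ ¬U): ¬D holds.
All clauses satisfied.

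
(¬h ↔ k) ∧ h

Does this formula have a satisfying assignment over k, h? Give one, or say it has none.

k: False; h: True

  ¬h ↔ k = True
    ¬h = False
Both conjuncts True, so the formula holds.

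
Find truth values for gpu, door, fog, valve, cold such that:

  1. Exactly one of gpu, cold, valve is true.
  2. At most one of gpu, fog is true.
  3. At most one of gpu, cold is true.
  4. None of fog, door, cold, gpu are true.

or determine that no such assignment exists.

gpu=F, door=F, fog=F, valve=T, cold=F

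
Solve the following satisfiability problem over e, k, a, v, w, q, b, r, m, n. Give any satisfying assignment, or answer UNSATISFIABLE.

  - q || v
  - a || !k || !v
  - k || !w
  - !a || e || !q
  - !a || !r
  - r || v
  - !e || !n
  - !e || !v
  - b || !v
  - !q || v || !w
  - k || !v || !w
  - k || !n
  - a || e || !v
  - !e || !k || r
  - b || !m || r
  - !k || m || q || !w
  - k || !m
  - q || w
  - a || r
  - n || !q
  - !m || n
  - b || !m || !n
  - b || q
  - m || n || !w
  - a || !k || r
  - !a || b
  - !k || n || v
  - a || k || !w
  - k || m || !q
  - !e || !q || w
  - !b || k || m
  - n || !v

Set e = False.
Try k = False:
  (k || !w) forces w = False.
  (k || !n) forces n = False.
  (k || !m) forces m = False.
  (q || w) forces q = True.
  clause (n || !q) is falsified — backtrack.
So k = True.
Set a = False.
  then (a || !k || !v) forces v = False.
  then (r || v) forces r = True.
  then (!k || n || v) forces n = True.
  then (q || v) forces q = True.
  then (!q || v || !w) forces w = False.
Set b = False.
  then (b || !m || !n) forces m = False.
All clauses satisfied.

e=F, k=T, a=F, v=F, w=F, q=T, b=F, r=T, m=F, n=T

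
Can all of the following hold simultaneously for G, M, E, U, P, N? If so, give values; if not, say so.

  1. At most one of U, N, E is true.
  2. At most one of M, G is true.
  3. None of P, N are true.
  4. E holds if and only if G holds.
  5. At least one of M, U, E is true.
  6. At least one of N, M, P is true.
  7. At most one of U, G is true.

G = False, M = True, E = False, U = True, P = False, N = False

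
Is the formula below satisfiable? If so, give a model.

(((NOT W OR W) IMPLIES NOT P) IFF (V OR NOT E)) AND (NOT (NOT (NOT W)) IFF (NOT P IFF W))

W=F, V=F, P=T, E=T

  ((NOT W OR W) IMPLIES NOT P) IFF (V OR NOT E) = True
    (NOT W OR W) IMPLIES NOT P = False
      NOT W OR W = True
        NOT W = True
      NOT P = False
    V OR NOT E = False
      NOT E = False
  NOT (NOT (NOT W)) IFF (NOT P IFF W) = True
    NOT (NOT (NOT W)) = True
      NOT (NOT W) = False
        NOT W = True
    NOT P IFF W = True
      NOT P = False
Both conjuncts True, so the formula holds.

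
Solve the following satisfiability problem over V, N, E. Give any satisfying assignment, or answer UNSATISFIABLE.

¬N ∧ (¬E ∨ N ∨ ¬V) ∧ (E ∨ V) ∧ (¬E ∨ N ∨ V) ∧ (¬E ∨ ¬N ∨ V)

V=T; N=F; E=F

Unit clause (¬N) forces N = False.
Try V = False:
  (E ∨ V) forces E = True.
  clause (¬E ∨ N ∨ V) is falsified — backtrack.
So V = True.
  then (¬E ∨ N ∨ ¬V) forces E = False.
Check each clause:
  (¬N): ¬N holds.
  (¬E ∨ N ∨ ¬V): ¬E holds.
  (E ∨ V): V holds.
  (¬E ∨ N ∨ V): ¬E holds.
  (¬E ∨ ¬N ∨ V): ¬E holds.
All clauses satisfied.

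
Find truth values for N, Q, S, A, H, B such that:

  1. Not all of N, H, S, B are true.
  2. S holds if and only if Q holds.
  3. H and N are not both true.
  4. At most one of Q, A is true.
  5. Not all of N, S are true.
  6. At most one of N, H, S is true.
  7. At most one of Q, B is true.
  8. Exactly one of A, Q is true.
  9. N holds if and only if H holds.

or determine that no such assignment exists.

N: False; Q: False; S: False; A: True; H: False; B: True

  (1) {N, H, S, B}: 1/4 true — not all ✓
  (2) S=F, Q=F — same ✓
  (3) H=F, N=F — not both ✓
  (4) {Q, A}: 1 true — at most one ✓
  (5) {N, S}: 0/2 true — not all ✓
  (6) {N, H, S}: 0 true — at most one ✓
  (7) {Q, B}: 1 true — at most one ✓
  (8) {A, Q}: 1 true — exactly one ✓
  (9) N=F, H=F — same ✓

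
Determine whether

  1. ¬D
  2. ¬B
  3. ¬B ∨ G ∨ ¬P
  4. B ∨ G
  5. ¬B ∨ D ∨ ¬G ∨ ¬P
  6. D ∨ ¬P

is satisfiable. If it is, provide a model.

Unit clause (¬D) forces D = False.
Unit clause (¬B) forces B = False.
In (B ∨ G) only G is left, so G = True.
In (D ∨ ¬P) only ¬P is left, so P = False.
All clauses satisfied.

P = False, B = False, D = False, G = True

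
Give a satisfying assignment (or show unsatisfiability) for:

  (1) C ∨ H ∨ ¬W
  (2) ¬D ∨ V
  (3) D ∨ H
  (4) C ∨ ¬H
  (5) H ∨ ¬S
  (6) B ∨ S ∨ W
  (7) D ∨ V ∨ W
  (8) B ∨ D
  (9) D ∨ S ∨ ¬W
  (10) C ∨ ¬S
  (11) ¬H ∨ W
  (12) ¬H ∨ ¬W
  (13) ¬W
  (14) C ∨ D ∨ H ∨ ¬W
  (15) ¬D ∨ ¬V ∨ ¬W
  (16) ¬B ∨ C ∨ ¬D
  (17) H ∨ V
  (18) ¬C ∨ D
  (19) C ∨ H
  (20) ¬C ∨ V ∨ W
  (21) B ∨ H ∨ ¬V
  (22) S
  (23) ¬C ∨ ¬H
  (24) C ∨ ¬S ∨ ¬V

Case S = True:
  (H ∨ ¬S) forces H = True.
  (C ∨ ¬H) forces C = True.
  Clause (¬C ∨ ¬H) is falsified — contradiction.
Case S = False:
  Clause (S) is falsified — contradiction.
Both cases fail, so the formula is unsatisfiable.

Unsatisfiable — no assignment works.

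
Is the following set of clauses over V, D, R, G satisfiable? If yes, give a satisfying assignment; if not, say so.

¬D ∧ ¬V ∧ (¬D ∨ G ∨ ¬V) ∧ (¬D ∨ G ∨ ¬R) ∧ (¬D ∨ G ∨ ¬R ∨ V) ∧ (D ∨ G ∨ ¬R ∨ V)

Unit clause (¬D) forces D = False.
Unit clause (¬V) forces V = False.
Set R = True.
  then (D ∨ G ∨ ¬R ∨ V) forces G = True.
Check each clause:
  (¬D): ¬D holds.
  (¬V): ¬V holds.
  (¬D ∨ G ∨ ¬V): ¬D holds.
  (¬D ∨ G ∨ ¬R): ¬D holds.
  (¬D ∨ G ∨ ¬R ∨ V): ¬D holds.
  (D ∨ G ∨ ¬R ∨ V): G holds.
All clauses satisfied.

V: False, D: False, R: True, G: True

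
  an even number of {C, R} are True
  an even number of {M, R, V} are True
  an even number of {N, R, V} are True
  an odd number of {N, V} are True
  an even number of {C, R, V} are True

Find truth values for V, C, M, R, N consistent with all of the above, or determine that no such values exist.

V = False, C = True, M = True, R = True, N = True

{C, R}: 2 true → even ✓
{M, R, V}: 2 true → even ✓
{N, R, V}: 2 true → even ✓
{N, V}: 1 true → odd ✓
{C, R, V}: 2 true → even ✓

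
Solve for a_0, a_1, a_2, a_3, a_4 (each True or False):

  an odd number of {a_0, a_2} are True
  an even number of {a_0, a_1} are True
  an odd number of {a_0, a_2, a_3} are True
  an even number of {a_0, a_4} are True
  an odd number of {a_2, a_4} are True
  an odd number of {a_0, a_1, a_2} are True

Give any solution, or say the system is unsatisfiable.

a_0 = False; a_1 = False; a_2 = True; a_3 = False; a_4 = False

{a_0, a_2}: 1 true → odd ✓
{a_0, a_1}: 0 true → even ✓
{a_0, a_2, a_3}: 1 true → odd ✓
{a_0, a_4}: 0 true → even ✓
{a_2, a_4}: 1 true → odd ✓
{a_0, a_1, a_2}: 1 true → odd ✓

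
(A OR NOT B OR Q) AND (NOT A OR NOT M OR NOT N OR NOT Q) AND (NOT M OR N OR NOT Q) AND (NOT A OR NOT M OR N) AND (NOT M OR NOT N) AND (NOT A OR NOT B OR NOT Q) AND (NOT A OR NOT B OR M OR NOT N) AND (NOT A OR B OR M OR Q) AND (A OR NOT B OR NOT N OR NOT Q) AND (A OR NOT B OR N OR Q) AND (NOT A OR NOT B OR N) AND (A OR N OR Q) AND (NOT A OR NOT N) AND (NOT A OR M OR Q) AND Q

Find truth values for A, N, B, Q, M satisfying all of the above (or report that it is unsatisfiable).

Unit clause (Q) forces Q = True.
Set A = False.
Set N = False.
  then (NOT M OR N OR NOT Q) forces M = False.
Set B = True.
All clauses satisfied.

A = False, N = False, B = True, Q = True, M = False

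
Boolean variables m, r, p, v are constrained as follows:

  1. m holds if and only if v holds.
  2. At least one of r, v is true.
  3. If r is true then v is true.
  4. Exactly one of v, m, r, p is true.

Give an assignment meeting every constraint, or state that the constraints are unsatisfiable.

The formula is unsatisfiable.

Case r = True:
  (3) with r=T forces v = True.
  Constraint (4) is violated (v=T, r=T) — contradiction.
Case r = False:
  (2) with r=F forces v = True.
  (1) with v=T forces m = True.
  Constraint (4) is violated (v=T, m=T) — contradiction.
Both cases fail — unsatisfiable.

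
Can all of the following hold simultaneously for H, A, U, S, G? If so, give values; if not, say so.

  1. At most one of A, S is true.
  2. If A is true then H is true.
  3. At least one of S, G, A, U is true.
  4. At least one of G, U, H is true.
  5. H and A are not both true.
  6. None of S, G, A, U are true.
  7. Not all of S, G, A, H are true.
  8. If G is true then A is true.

Unsatisfiable

Case A = True:
  Constraint (6) is violated (A=T) — contradiction.
Case A = False:
  (6) forces S = False.
  (6) forces G = False.
  (3) with S=F, G=F, A=F forces U = True.
  Constraint (6) is violated (U=T) — contradiction.
Both cases fail — unsatisfiable.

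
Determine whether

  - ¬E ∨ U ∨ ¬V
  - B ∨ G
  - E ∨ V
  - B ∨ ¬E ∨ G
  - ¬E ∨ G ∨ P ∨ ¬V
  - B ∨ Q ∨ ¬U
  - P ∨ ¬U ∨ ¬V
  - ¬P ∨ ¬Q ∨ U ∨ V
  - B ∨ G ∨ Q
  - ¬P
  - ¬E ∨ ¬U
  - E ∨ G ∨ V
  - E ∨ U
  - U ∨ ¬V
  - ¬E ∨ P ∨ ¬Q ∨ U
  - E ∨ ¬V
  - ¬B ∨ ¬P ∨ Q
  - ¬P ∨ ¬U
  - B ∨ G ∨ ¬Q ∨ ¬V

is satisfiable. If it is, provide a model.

Q: False, U: False, P: False, G: True, B: True, E: True, V: False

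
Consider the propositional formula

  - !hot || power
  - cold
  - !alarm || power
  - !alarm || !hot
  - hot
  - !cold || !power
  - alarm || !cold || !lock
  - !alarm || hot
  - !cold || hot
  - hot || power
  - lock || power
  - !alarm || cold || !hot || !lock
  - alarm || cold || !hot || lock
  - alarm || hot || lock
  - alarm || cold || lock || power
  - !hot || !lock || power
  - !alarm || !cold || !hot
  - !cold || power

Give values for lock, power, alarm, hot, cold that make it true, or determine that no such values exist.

Case power = True:
  (cold) forces cold = True.
  Clause (!cold || !power) is falsified — contradiction.
Case power = False:
  (!hot || power) forces hot = False.
  Clause (hot) is falsified — contradiction.
Both cases fail, so the formula is unsatisfiable.

UNSATISFIABLE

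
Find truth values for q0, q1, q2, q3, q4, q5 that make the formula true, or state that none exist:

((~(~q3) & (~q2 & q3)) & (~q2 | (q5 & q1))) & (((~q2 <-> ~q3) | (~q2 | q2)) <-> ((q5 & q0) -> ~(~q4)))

q0=T, q1=T, q2=F, q3=T, q4=T, q5=T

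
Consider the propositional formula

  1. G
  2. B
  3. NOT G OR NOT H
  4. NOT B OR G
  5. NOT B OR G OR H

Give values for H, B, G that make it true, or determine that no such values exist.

H=F, B=T, G=T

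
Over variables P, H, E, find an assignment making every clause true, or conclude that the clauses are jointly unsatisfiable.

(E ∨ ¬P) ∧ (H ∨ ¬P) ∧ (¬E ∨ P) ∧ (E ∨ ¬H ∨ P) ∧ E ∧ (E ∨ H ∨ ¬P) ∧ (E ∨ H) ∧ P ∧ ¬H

Case H = True:
  Clause (¬H) is falsified — contradiction.
Case H = False:
  (H ∨ ¬P) forces P = False.
  Clause (P) is falsified — contradiction.
Both cases fail, so the formula is unsatisfiable.

Unsatisfiable — no assignment works.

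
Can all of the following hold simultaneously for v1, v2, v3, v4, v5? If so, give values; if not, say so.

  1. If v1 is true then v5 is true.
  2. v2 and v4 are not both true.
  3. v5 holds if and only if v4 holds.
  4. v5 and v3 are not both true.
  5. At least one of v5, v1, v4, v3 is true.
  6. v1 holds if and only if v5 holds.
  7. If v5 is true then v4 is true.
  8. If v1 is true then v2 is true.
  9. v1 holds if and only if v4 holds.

v1: False, v2: False, v3: True, v4: False, v5: False

  (1) v1=F ⇒ v5: vacuous ✓
  (2) v2=F, v4=F — not both ✓
  (3) v5=F, v4=F — same ✓
  (4) v5=F, v3=T — not both ✓
  (5) {v5, v1, v4, v3}: 1 true — at least one ✓
  (6) v1=F, v5=F — same ✓
  (7) v5=F ⇒ v4: vacuous ✓
  (8) v1=F ⇒ v2: vacuous ✓
  (9) v1=F, v4=F — same ✓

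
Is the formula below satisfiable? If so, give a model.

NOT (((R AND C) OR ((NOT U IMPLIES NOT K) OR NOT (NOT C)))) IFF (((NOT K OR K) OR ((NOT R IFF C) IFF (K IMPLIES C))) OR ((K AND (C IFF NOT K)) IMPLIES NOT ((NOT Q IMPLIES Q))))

K: True, Q: False, R: False, U: False, C: False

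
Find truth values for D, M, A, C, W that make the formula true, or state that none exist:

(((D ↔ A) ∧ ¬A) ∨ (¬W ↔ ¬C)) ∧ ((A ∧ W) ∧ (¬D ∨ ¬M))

D: True; M: False; A: True; C: True; W: True

  ((D ↔ A) ∧ ¬A) ∨ (¬W ↔ ¬C) = True
    (D ↔ A) ∧ ¬A = False
      D ↔ A = True
      ¬A = False
    ¬W ↔ ¬C = True
      ¬W = False
      ¬C = False
  (A ∧ W) ∧ (¬D ∨ ¬M) = True
    A ∧ W = True
    ¬D ∨ ¬M = True
      ¬D = False
      ¬M = True
Both conjuncts True, so the formula holds.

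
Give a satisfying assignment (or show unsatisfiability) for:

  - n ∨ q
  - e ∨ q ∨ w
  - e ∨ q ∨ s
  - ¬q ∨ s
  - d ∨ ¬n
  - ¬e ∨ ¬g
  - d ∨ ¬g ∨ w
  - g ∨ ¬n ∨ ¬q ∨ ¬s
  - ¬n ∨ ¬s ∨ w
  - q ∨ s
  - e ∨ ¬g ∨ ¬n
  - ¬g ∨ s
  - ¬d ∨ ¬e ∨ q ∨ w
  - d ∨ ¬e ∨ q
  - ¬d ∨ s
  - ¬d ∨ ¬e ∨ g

q: True; n: False; s: True; d: False; e: True; w: True; g: False

Set q = True.
  then (¬q ∨ s) forces s = True.
Set n = False.
Set d = False.
Set e = True.
  then (¬e ∨ ¬g) forces g = False.
Set w = True.
All clauses satisfied.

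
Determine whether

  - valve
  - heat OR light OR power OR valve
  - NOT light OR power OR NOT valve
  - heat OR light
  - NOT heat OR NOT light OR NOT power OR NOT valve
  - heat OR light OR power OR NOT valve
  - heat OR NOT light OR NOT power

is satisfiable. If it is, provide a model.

valve: True, heat: True, light: False, power: True

Unit clause (valve) forces valve = True.
Try heat = False:
  (heat OR light) forces light = True.
  (NOT light OR power OR NOT valve) forces power = True.
  clause (heat OR NOT light OR NOT power) is falsified — backtrack.
So heat = True.
Set light = False.
Set power = True.
All clauses satisfied.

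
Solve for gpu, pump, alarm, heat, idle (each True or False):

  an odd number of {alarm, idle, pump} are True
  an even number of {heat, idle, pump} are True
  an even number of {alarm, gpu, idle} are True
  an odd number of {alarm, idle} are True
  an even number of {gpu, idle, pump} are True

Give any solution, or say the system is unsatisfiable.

gpu=T, pump=F, alarm=F, heat=T, idle=T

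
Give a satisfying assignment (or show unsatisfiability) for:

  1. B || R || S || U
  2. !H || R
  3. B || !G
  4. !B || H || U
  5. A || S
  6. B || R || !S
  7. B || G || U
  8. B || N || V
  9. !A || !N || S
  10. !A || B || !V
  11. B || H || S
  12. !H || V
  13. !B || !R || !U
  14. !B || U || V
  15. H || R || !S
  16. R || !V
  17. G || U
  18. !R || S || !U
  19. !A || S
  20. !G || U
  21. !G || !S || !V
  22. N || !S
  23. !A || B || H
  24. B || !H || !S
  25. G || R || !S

G = False, V = False, A = False, B = False, H = False, S = True, N = True, U = True, R = True

Set G = False.
  then (G || U) forces U = True.
Set V = False.
  then (!H || V) forces H = False.
Try A = True:
  (!A || S) forces S = True.
  (H || R || !S) forces R = True.
  (!B || !R || !U) forces B = False.
  clause (!A || B || H) is falsified — backtrack.
So A = False.
  then (A || S) forces S = True.
  then (H || R || !S) forces R = True.
  then (N || !S) forces N = True.
  then (!B || !R || !U) forces B = False.
All clauses satisfied.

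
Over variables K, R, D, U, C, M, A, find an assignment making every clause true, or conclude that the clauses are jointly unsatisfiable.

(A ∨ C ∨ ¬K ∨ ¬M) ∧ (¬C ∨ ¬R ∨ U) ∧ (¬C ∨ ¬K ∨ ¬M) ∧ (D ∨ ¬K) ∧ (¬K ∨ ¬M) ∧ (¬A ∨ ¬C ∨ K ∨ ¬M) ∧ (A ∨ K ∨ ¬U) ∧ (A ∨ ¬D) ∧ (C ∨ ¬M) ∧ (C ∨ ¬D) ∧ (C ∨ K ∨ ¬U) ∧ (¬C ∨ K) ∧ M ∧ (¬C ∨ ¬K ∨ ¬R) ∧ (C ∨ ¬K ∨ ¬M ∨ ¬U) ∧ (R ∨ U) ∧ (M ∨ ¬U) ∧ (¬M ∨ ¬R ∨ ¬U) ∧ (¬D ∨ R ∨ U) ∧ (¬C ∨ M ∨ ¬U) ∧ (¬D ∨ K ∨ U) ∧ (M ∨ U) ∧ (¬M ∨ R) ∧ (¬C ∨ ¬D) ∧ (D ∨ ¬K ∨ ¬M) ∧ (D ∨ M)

Unsatisfiable — no assignment works.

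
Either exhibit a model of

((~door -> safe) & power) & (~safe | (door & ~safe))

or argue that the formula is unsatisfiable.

power = True, safe = False, door = True

  (~door -> safe) & power = True
    ~door -> safe = True
      ~door = False
  ~safe | (door & ~safe) = True
    ~safe = True
    door & ~safe = True
      ~safe = True
Both conjuncts True, so the formula holds.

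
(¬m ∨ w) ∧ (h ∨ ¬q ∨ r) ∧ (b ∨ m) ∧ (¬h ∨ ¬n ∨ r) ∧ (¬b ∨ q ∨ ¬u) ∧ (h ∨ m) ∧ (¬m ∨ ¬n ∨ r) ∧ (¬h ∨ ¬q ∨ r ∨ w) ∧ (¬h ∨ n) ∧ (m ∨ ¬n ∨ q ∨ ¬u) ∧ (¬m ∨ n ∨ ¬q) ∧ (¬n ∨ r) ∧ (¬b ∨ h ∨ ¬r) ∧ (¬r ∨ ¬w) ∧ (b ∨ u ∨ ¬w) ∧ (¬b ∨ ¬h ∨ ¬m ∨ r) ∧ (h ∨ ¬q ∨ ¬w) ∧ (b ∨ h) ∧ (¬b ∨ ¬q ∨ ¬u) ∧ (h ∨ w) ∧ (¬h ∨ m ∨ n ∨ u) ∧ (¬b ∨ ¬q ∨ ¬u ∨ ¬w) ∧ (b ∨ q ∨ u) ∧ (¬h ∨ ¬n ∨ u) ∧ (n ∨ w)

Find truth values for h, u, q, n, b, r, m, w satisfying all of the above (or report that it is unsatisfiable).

h = False, u = False, q = False, n = False, b = True, r = False, m = True, w = True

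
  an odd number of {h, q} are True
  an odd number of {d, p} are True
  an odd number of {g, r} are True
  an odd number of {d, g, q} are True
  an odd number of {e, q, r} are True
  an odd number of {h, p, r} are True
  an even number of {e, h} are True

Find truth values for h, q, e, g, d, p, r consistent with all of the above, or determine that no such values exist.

Adding constraints 1, 2, 3, 4, 6 mod 2: every variable appears an even number of times on the left, so the left side is 0.
But the right sides sum to 1 (mod 2). 0 ≠ 1 — the system is inconsistent.

Unsatisfiable — no assignment works.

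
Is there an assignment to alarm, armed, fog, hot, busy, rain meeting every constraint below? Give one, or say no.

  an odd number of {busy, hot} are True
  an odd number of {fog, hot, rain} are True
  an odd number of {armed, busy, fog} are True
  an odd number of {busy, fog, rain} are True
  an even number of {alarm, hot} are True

Adding constraints 1, 2, 4 mod 2: every variable appears an even number of times on the left, so the left side is 0.
But the right sides sum to 1 (mod 2). 0 ≠ 1 — the system is inconsistent.

Unsatisfiable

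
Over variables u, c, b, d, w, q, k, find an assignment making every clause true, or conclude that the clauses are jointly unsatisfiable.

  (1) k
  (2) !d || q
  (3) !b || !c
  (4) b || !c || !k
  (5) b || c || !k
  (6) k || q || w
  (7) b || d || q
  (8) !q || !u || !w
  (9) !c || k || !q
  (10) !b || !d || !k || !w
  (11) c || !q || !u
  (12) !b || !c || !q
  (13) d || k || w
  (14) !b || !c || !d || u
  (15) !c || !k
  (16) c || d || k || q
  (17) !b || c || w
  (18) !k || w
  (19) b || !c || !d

u = False, c = False, b = True, d = False, w = True, q = False, k = True

Unit clause (k) forces k = True.
In (!c || !k) only !c is left, so c = False.
In (!k || w) only w is left, so w = True.
In (b || c || !k) only b is left, so b = True.
In (!b || !d || !k || !w) only !d is left, so d = False.
Set u = False.
Set q = False.
All clauses satisfied.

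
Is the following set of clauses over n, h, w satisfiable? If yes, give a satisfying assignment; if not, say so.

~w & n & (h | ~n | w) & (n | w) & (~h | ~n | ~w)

n=T, h=T, w=F

Unit clause (~w) forces w = False.
Unit clause (n) forces n = True.
In (h | ~n | w) only h is left, so h = True.
Check each clause:
  (~w): ~w holds.
  (n): n holds.
  (h | ~n | w): h holds.
  (n | w): n holds.
  (~h | ~n | ~w): ~w holds.
All clauses satisfied.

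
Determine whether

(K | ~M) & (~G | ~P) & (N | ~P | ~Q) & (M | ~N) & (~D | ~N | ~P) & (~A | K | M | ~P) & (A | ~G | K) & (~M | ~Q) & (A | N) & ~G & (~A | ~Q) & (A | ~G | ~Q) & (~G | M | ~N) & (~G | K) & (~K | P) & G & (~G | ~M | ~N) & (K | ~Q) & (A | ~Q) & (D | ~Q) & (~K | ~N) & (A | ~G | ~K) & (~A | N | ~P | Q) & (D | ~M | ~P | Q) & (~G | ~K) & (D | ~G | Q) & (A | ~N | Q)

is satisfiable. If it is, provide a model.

Case G = True:
  Clause (~G) is falsified — contradiction.
Case G = False:
  Clause (G) is falsified — contradiction.
Both cases fail, so the formula is unsatisfiable.

No satisfying assignment exists.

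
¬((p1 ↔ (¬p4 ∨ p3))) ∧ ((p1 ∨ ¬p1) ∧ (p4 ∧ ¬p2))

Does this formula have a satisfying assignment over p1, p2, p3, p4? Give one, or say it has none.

p1 = False; p2 = False; p3 = True; p4 = True

  ¬((p1 ↔ (¬p4 ∨ p3))) = True
    p1 ↔ (¬p4 ∨ p3) = False
      ¬p4 ∨ p3 = True
        ¬p4 = False
  (p1 ∨ ¬p1) ∧ (p4 ∧ ¬p2) = True
    p1 ∨ ¬p1 = True
      ¬p1 = True
    p4 ∧ ¬p2 = True
      ¬p2 = True
Both conjuncts True, so the formula holds.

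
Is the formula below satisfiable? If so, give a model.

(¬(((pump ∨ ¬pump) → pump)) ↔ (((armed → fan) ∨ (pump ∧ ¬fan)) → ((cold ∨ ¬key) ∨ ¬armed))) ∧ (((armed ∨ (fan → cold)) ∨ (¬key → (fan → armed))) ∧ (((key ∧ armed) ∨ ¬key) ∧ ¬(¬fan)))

armed=T; key=F; cold=T; pump=F; fan=T

  ¬(((pump ∨ ¬pump) → pump)) ↔ (((armed → fan) ∨ (pump ∧ ¬fan)) → ((cold ∨ ¬key) ∨ ¬armed)) = True
    ¬(((pump ∨ ¬pump) → pump)) = True
      (pump ∨ ¬pump) → pump = False
        pump ∨ ¬pump = True
          ¬pump = True
    ((armed → fan) ∨ (pump ∧ ¬fan)) → ((cold ∨ ¬key) ∨ ¬armed) = True
      (armed → fan) ∨ (pump ∧ ¬fan) = True
        armed → fan = True
        pump ∧ ¬fan = False
          ¬fan = False
      (cold ∨ ¬key) ∨ ¬armed = True
        cold ∨ ¬key = True
          ¬key = True
        ¬armed = False
  ((armed ∨ (fan → cold)) ∨ (¬key → (fan → armed))) ∧ (((key ∧ armed) ∨ ¬key) ∧ ¬(¬fan)) = True
    (armed ∨ (fan → cold)) ∨ (¬key → (fan → armed)) = True
      armed ∨ (fan → cold) = True
        fan → cold = True
      ¬key → (fan → armed) = True
        ¬key = True
        fan → armed = True
    ((key ∧ armed) ∨ ¬key) ∧ ¬(¬fan) = True
      (key ∧ armed) ∨ ¬key = True
        key ∧ armed = False
        ¬key = True
      ¬(¬fan) = True
        ¬fan = False
Both conjuncts True, so the formula holds.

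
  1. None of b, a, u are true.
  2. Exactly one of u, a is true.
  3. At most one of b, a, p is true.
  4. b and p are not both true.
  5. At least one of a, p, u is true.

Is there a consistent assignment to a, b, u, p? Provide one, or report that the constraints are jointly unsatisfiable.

Case a = True:
  Constraint (1) is violated (a=T) — contradiction.
Case a = False:
  (1) forces b = False.
  (1) forces u = False.
  Constraint (2) is violated (u=F, a=F) — contradiction.
Both cases fail — unsatisfiable.

The formula is unsatisfiable.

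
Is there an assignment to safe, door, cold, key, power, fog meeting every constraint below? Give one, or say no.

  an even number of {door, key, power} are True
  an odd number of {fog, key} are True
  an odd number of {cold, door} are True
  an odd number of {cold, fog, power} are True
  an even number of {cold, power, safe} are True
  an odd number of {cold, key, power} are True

The formula is unsatisfiable.

Adding constraints 1, 2, 3, 4 mod 2: every variable appears an even number of times on the left, so the left side is 0.
But the right sides sum to 1 (mod 2). 0 ≠ 1 — the system is inconsistent.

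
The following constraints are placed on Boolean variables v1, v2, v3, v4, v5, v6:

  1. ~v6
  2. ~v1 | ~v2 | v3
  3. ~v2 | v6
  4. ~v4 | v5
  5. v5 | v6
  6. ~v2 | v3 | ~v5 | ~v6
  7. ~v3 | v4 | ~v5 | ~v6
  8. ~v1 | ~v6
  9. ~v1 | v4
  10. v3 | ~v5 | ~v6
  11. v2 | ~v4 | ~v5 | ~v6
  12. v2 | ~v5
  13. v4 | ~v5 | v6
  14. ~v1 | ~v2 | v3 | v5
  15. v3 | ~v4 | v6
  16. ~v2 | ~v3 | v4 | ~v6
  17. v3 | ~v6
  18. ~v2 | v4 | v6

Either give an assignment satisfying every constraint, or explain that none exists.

Case v6 = True:
  Clause (~v6) is falsified — contradiction.
Case v6 = False:
  (~v2 | v6) forces v2 = False.
  (v5 | v6) forces v5 = True.
  Clause (v2 | ~v5) is falsified — contradiction.
Both cases fail, so the formula is unsatisfiable.

UNSATISFIABLE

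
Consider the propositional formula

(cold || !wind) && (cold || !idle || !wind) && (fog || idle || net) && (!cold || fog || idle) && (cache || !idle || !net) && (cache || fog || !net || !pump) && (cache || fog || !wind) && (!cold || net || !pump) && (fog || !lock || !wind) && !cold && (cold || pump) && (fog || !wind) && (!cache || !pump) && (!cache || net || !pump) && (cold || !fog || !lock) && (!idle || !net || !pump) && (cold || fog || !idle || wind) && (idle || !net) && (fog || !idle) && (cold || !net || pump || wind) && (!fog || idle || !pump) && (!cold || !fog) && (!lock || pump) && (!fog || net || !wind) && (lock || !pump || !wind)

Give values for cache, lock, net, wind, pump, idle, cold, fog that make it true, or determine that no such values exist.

Unit clause (!cold) forces cold = False.
In (cold || pump) only pump is left, so pump = True.
In (!cache || !pump) only !cache is left, so cache = False.
In (cold || !wind) only !wind is left, so wind = False.
Set lock = False.
Try net = True:
  (cache || !idle || !net) forces idle = False.
  clause (idle || !net) is falsified — backtrack.
So net = False.
Try idle = False:
  (fog || idle || net) forces fog = True.
  clause (!fog || idle || !pump) is falsified — backtrack.
So idle = True.
  then (cold || fog || !idle || wind) forces fog = True.
All clauses satisfied.

cache=F; lock=F; net=F; wind=F; pump=T; idle=T; cold=F; fog=T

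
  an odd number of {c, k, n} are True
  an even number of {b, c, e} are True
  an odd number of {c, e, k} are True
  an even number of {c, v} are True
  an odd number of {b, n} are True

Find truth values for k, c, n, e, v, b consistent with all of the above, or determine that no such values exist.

k: True; c: True; n: True; e: True; v: True; b: False

{c, k, n}: 3 true → odd ✓
{b, c, e}: 2 true → even ✓
{c, e, k}: 3 true → odd ✓
{c, v}: 2 true → even ✓
{b, n}: 1 true → odd ✓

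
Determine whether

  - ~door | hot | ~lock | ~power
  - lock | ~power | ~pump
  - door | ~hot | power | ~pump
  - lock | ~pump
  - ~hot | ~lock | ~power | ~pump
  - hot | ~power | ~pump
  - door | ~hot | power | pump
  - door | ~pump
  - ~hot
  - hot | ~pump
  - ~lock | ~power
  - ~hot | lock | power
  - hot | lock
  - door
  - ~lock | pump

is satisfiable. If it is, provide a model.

Case hot = True:
  Clause (~hot) is falsified — contradiction.
Case hot = False:
  (hot | ~pump) forces pump = False.
  (hot | lock) forces lock = True.
  Clause (~lock | pump) is falsified — contradiction.
Both cases fail, so the formula is unsatisfiable.

Unsatisfiable — no assignment works.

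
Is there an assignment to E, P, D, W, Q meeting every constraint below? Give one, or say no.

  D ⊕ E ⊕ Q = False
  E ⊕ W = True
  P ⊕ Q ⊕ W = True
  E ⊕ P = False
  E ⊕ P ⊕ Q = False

E = False, P = False, D = False, W = True, Q = False

D ⊕ E ⊕ Q = F ⊕ F ⊕ F = False ✓
E ⊕ W = F ⊕ T = True ✓
P ⊕ Q ⊕ W = F ⊕ F ⊕ T = True ✓
E ⊕ P = F ⊕ F = False ✓
E ⊕ P ⊕ Q = F ⊕ F ⊕ F = False ✓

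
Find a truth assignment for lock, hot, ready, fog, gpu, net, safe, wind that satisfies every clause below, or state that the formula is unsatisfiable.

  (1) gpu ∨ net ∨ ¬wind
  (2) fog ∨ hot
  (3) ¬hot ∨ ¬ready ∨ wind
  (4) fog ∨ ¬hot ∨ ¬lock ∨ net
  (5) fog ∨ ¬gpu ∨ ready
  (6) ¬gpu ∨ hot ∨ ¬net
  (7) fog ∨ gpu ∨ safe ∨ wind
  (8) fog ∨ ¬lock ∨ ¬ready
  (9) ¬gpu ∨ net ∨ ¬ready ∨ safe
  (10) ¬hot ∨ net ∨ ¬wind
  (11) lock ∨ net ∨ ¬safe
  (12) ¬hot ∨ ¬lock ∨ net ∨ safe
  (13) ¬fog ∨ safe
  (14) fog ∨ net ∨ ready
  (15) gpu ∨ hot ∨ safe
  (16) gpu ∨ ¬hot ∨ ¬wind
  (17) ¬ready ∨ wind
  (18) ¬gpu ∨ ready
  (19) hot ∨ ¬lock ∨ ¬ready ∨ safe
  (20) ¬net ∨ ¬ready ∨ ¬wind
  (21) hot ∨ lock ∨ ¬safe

lock = True; hot = True; ready = False; fog = False; gpu = False; net = True; safe = True; wind = False

Set lock = True.
Set hot = True.
Try ready = True:
  (¬hot ∨ ¬ready ∨ wind) forces wind = True.
  (fog ∨ ¬lock ∨ ¬ready) forces fog = True.
  (¬hot ∨ net ∨ ¬wind) forces net = True.
  clause (¬net ∨ ¬ready ∨ ¬wind) is falsified — backtrack.
So ready = False.
  then (¬gpu ∨ ready) forces gpu = False.
  then (gpu ∨ ¬hot ∨ ¬wind) forces wind = False.
Set fog = False.
  then (fog ∨ ¬hot ∨ ¬lock ∨ net) forces net = True.
  then (fog ∨ gpu ∨ safe ∨ wind) forces safe = True.
All clauses satisfied.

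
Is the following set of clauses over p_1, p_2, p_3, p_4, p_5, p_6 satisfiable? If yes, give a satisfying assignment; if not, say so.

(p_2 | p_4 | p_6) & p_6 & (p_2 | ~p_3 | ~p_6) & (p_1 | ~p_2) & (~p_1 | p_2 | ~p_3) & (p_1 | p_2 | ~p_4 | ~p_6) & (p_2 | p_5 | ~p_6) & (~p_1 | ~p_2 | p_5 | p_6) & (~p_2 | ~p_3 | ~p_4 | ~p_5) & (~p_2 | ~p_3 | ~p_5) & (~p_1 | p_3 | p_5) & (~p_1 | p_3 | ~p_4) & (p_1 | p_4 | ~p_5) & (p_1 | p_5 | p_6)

p_1=T, p_2=T, p_3=F, p_4=F, p_5=T, p_6=T

Unit clause (p_6) forces p_6 = True.
Try p_1 = False:
  (p_1 | ~p_2) forces p_2 = False.
  (p_2 | ~p_3 | ~p_6) forces p_3 = False.
  (p_1 | p_2 | ~p_4 | ~p_6) forces p_4 = False.
  (p_2 | p_5 | ~p_6) forces p_5 = True.
  clause (p_1 | p_4 | ~p_5) is falsified — backtrack.
So p_1 = True.
Set p_2 = True.
Set p_3 = False.
  then (~p_1 | p_3 | p_5) forces p_5 = True.
  then (~p_1 | p_3 | ~p_4) forces p_4 = False.
All clauses satisfied.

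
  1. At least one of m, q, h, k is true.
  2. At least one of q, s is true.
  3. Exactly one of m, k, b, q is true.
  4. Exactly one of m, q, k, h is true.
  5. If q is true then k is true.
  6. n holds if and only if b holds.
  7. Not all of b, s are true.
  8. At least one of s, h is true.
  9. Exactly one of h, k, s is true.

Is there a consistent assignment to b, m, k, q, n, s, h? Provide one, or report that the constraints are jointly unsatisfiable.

b = False; m = True; k = False; q = False; n = False; s = True; h = False

  (1) {m, q, h, k}: 1 true — at least one ✓
  (2) {q, s}: 1 true — at least one ✓
  (3) {m, k, b, q}: 1 true — exactly one ✓
  (4) {m, q, k, h}: 1 true — exactly one ✓
  (5) q=F ⇒ k: vacuous ✓
  (6) n=F, b=F — same ✓
  (7) {b, s}: 1/2 true — not all ✓
  (8) {s, h}: 1 true — at least one ✓
  (9) {h, k, s}: 1 true — exactly one ✓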